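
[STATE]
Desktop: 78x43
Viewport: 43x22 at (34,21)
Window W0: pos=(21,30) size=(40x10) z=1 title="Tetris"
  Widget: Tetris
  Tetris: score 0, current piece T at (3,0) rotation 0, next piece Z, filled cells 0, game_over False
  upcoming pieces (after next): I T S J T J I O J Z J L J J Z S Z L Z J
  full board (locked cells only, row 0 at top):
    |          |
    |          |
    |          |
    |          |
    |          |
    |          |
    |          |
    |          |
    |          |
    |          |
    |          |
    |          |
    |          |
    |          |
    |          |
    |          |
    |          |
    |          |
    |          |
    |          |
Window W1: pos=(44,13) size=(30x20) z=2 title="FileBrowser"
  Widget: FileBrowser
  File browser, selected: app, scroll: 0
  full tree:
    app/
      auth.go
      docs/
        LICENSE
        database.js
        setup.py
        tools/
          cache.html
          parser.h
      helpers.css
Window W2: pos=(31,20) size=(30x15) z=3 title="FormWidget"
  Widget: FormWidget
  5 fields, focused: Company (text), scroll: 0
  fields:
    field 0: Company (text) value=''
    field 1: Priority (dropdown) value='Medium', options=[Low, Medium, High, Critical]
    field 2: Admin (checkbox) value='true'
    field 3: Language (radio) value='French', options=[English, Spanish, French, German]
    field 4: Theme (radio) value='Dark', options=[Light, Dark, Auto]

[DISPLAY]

ormWidget                 ┃            ┃   
──────────────────────────┨            ┃   
Company:    [            ]┃            ┃   
Priority:   [Medium     ▼]┃            ┃   
Admin:      [x]           ┃            ┃   
Language:   ( ) English  (┃            ┃   
Theme:      ( ) Light  (●)┃            ┃   
                          ┃            ┃   
                          ┃            ┃   
                          ┃            ┃   
                          ┃            ┃   
                          ┃━━━━━━━━━━━━┛   
                          ┃                
━━━━━━━━━━━━━━━━━━━━━━━━━━┛                
▓▓                        ┃                
                          ┃                
                          ┃                
                          ┃                
━━━━━━━━━━━━━━━━━━━━━━━━━━┛                
                                           
                                           
                                           


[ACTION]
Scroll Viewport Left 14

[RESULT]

           ┃ FormWidget                 ┃  
           ┠────────────────────────────┨  
           ┃> Company:    [            ]┃  
           ┃  Priority:   [Medium     ▼]┃  
           ┃  Admin:      [x]           ┃  
           ┃  Language:   ( ) English  (┃  
           ┃  Theme:      ( ) Light  (●)┃  
           ┃                            ┃  
           ┃                            ┃  
 ┏━━━━━━━━━┃                            ┃  
 ┃ Tetris  ┃                            ┃  
 ┠─────────┃                            ┃━━
 ┃         ┃                            ┃  
 ┃         ┗━━━━━━━━━━━━━━━━━━━━━━━━━━━━┛  
 ┃          │ ▓▓                        ┃  
 ┃          │                           ┃  
 ┃          │                           ┃  
 ┃          │                           ┃  
 ┗━━━━━━━━━━━━━━━━━━━━━━━━━━━━━━━━━━━━━━┛  
                                           
                                           
                                           


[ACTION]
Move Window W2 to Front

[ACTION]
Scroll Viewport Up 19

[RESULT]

                                           
                                           
                                           
                                           
                                           
                                           
                                           
                                           
                                           
                                           
                                           
                        ┏━━━━━━━━━━━━━━━━━━
                        ┃ FileBrowser      
                        ┠──────────────────
                        ┃> [-] app/        
                        ┃    auth.go       
                        ┃    [+] docs/     
                        ┃    helpers.css   
           ┏━━━━━━━━━━━━━━━━━━━━━━━━━━━━┓  
           ┃ FormWidget                 ┃  
           ┠────────────────────────────┨  
           ┃> Company:    [            ]┃  


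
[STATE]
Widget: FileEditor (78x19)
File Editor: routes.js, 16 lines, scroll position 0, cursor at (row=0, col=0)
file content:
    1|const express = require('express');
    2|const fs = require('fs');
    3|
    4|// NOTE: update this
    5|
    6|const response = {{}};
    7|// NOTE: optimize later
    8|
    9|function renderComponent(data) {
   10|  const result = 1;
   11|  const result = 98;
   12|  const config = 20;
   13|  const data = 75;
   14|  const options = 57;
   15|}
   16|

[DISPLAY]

█onst express = require('express');                                          ▲
const fs = require('fs');                                                    █
                                                                             ░
// NOTE: update this                                                         ░
                                                                             ░
const response = {{}};                                                       ░
// NOTE: optimize later                                                      ░
                                                                             ░
function renderComponent(data) {                                             ░
  const result = 1;                                                          ░
  const result = 98;                                                         ░
  const config = 20;                                                         ░
  const data = 75;                                                           ░
  const options = 57;                                                        ░
}                                                                            ░
                                                                             ░
                                                                             ░
                                                                             ░
                                                                             ▼


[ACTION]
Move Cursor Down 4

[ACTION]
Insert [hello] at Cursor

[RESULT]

const express = require('express');                                          ▲
const fs = require('fs');                                                    █
                                                                             ░
// NOTE: update this                                                         ░
hello█                                                                       ░
const response = {{}};                                                       ░
// NOTE: optimize later                                                      ░
                                                                             ░
function renderComponent(data) {                                             ░
  const result = 1;                                                          ░
  const result = 98;                                                         ░
  const config = 20;                                                         ░
  const data = 75;                                                           ░
  const options = 57;                                                        ░
}                                                                            ░
                                                                             ░
                                                                             ░
                                                                             ░
                                                                             ▼


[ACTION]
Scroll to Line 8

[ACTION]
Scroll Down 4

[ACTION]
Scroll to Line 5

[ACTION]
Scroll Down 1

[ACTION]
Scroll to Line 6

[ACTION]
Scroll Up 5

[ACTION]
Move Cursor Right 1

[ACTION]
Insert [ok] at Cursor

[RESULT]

const express = require('express');                                          ▲
const fs = require('fs');                                                    █
                                                                             ░
// NOTE: update this                                                         ░
hellook█                                                                     ░
const response = {{}};                                                       ░
// NOTE: optimize later                                                      ░
                                                                             ░
function renderComponent(data) {                                             ░
  const result = 1;                                                          ░
  const result = 98;                                                         ░
  const config = 20;                                                         ░
  const data = 75;                                                           ░
  const options = 57;                                                        ░
}                                                                            ░
                                                                             ░
                                                                             ░
                                                                             ░
                                                                             ▼


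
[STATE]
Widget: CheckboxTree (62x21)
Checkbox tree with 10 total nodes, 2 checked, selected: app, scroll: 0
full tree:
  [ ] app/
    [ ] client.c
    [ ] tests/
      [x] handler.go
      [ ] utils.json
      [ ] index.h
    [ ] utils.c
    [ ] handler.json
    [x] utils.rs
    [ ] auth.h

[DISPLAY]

>[-] app/                                                     
   [ ] client.c                                               
   [-] tests/                                                 
     [x] handler.go                                           
     [ ] utils.json                                           
     [ ] index.h                                              
   [ ] utils.c                                                
   [ ] handler.json                                           
   [x] utils.rs                                               
   [ ] auth.h                                                 
                                                              
                                                              
                                                              
                                                              
                                                              
                                                              
                                                              
                                                              
                                                              
                                                              
                                                              


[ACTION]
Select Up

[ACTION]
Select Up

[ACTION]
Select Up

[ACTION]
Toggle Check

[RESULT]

>[x] app/                                                     
   [x] client.c                                               
   [x] tests/                                                 
     [x] handler.go                                           
     [x] utils.json                                           
     [x] index.h                                              
   [x] utils.c                                                
   [x] handler.json                                           
   [x] utils.rs                                               
   [x] auth.h                                                 
                                                              
                                                              
                                                              
                                                              
                                                              
                                                              
                                                              
                                                              
                                                              
                                                              
                                                              


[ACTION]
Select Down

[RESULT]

 [x] app/                                                     
>  [x] client.c                                               
   [x] tests/                                                 
     [x] handler.go                                           
     [x] utils.json                                           
     [x] index.h                                              
   [x] utils.c                                                
   [x] handler.json                                           
   [x] utils.rs                                               
   [x] auth.h                                                 
                                                              
                                                              
                                                              
                                                              
                                                              
                                                              
                                                              
                                                              
                                                              
                                                              
                                                              


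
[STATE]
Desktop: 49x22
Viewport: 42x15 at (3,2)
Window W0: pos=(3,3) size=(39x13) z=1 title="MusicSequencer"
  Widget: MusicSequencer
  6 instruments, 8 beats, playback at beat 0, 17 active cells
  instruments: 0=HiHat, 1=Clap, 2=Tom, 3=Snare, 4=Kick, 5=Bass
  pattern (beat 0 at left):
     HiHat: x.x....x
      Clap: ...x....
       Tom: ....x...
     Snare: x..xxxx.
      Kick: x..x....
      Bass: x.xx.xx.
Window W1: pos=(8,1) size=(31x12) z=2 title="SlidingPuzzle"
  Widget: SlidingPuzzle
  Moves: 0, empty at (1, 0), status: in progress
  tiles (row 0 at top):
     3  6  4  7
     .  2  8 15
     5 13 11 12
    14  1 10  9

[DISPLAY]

     ┃ SlidingPuzzle               ┃      
┏━━━━┠─────────────────────────────┨━━┓   
┃ Mus┃┌────┬────┬────┬────┐        ┃  ┃   
┠────┃│  3 │  6 │  4 │  7 │        ┃──┨   
┃    ┃├────┼────┼────┼────┤        ┃  ┃   
┃ HiH┃│    │  2 │  8 │ 15 │        ┃  ┃   
┃  Cl┃├────┼────┼────┼────┤        ┃  ┃   
┃   T┃│  5 │ 13 │ 11 │ 12 │        ┃  ┃   
┃ Sna┃├────┼────┼────┼────┤        ┃  ┃   
┃  Ki┃│ 14 │  1 │ 10 │  9 │        ┃  ┃   
┃  Ba┗━━━━━━━━━━━━━━━━━━━━━━━━━━━━━┛  ┃   
┃                                     ┃   
┃                                     ┃   
┗━━━━━━━━━━━━━━━━━━━━━━━━━━━━━━━━━━━━━┛   
                                          


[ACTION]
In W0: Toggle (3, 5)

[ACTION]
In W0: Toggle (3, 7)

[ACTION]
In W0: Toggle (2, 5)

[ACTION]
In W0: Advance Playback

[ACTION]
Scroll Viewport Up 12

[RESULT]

                                          
     ┏━━━━━━━━━━━━━━━━━━━━━━━━━━━━━┓      
     ┃ SlidingPuzzle               ┃      
┏━━━━┠─────────────────────────────┨━━┓   
┃ Mus┃┌────┬────┬────┬────┐        ┃  ┃   
┠────┃│  3 │  6 │  4 │  7 │        ┃──┨   
┃    ┃├────┼────┼────┼────┤        ┃  ┃   
┃ HiH┃│    │  2 │  8 │ 15 │        ┃  ┃   
┃  Cl┃├────┼────┼────┼────┤        ┃  ┃   
┃   T┃│  5 │ 13 │ 11 │ 12 │        ┃  ┃   
┃ Sna┃├────┼────┼────┼────┤        ┃  ┃   
┃  Ki┃│ 14 │  1 │ 10 │  9 │        ┃  ┃   
┃  Ba┗━━━━━━━━━━━━━━━━━━━━━━━━━━━━━┛  ┃   
┃                                     ┃   
┃                                     ┃   


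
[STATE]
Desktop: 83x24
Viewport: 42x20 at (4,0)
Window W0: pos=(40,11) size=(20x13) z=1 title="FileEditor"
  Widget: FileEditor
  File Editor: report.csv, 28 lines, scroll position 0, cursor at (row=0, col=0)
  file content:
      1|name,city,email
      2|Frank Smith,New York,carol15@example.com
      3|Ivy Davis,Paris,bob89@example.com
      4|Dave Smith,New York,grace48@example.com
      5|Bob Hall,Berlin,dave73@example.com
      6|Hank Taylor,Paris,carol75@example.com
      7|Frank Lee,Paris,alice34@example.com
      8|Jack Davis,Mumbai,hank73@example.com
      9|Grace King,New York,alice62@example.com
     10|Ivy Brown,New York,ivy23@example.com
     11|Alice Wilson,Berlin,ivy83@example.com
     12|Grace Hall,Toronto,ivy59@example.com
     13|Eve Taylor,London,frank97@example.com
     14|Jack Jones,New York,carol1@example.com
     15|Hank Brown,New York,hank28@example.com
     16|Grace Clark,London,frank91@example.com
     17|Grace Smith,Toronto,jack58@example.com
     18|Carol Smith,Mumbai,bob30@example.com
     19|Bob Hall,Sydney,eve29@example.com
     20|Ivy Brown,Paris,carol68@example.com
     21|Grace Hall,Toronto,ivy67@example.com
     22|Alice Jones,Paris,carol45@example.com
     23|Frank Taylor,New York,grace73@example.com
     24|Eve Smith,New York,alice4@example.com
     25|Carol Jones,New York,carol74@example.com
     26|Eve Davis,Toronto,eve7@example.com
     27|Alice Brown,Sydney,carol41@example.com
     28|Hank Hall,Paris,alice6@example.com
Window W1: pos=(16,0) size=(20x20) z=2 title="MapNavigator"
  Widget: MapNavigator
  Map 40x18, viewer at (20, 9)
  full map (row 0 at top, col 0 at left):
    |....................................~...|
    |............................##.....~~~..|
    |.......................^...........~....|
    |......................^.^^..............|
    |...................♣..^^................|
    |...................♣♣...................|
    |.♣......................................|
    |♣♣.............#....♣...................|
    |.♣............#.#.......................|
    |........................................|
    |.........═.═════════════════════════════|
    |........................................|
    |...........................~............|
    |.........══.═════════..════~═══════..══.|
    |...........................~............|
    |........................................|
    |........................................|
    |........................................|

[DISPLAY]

            ┏━━━━━━━━━━━━━━━━━━┓          
            ┃ MapNavigator     ┃          
            ┠──────────────────┨          
            ┃.................#┃          
            ┃............^.....┃          
            ┃...........^.^^...┃          
            ┃........♣..^^.....┃          
            ┃........♣♣........┃          
            ┃..................┃          
            ┃....#....♣........┃          
            ┃...#.#............┃          
            ┃.........@........┃    ┏━━━━━
            ┃══════════════════┃    ┃ File
            ┃..................┃    ┠─────
            ┃................~.┃    ┃█ame,
            ┃.═════════..════~═┃    ┃Frank
            ┃................~.┃    ┃Ivy D
            ┃..................┃    ┃Dave 
            ┃..................┃    ┃Bob H
            ┗━━━━━━━━━━━━━━━━━━┛    ┃Hank 


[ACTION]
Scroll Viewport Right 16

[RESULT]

━━━━━━━━━━━━━━━┓                          
pNavigator     ┃                          
───────────────┨                          
..............#┃                          
.........^.....┃                          
........^.^^...┃                          
.....♣..^^.....┃                          
.....♣♣........┃                          
...............┃                          
.#....♣........┃                          
#.#............┃                          
......@........┃    ┏━━━━━━━━━━━━━━━━━━┓  
═══════════════┃    ┃ FileEditor       ┃  
...............┃    ┠──────────────────┨  
.............~.┃    ┃█ame,city,email  ▲┃  
═══════..════~═┃    ┃Frank Smith,New Y█┃  
.............~.┃    ┃Ivy Davis,Paris,b░┃  
...............┃    ┃Dave Smith,New Yo░┃  
...............┃    ┃Bob Hall,Berlin,d░┃  
━━━━━━━━━━━━━━━┛    ┃Hank Taylor,Paris░┃  


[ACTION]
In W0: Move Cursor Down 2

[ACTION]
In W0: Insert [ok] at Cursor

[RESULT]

━━━━━━━━━━━━━━━┓                          
pNavigator     ┃                          
───────────────┨                          
..............#┃                          
.........^.....┃                          
........^.^^...┃                          
.....♣..^^.....┃                          
.....♣♣........┃                          
...............┃                          
.#....♣........┃                          
#.#............┃                          
......@........┃    ┏━━━━━━━━━━━━━━━━━━┓  
═══════════════┃    ┃ FileEditor       ┃  
...............┃    ┠──────────────────┨  
.............~.┃    ┃name,city,email  ▲┃  
═══════..════~═┃    ┃Frank Smith,New Y█┃  
.............~.┃    ┃ok█vy Davis,Paris░┃  
...............┃    ┃Dave Smith,New Yo░┃  
...............┃    ┃Bob Hall,Berlin,d░┃  
━━━━━━━━━━━━━━━┛    ┃Hank Taylor,Paris░┃  


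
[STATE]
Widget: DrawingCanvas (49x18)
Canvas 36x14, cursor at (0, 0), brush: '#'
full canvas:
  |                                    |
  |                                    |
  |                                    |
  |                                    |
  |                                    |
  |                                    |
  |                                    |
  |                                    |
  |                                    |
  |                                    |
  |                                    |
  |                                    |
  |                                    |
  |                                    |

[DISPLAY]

+                                                
                                                 
                                                 
                                                 
                                                 
                                                 
                                                 
                                                 
                                                 
                                                 
                                                 
                                                 
                                                 
                                                 
                                                 
                                                 
                                                 
                                                 


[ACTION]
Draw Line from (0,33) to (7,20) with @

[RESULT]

+                                @               
                               @@                
                             @@                  
                           @@                    
                         @@                      
                       @@                        
                     @@                          
                    @                            
                                                 
                                                 
                                                 
                                                 
                                                 
                                                 
                                                 
                                                 
                                                 
                                                 


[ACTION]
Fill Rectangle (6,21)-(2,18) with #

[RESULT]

+                                @               
                               @@                
                  ####       @@                  
                  ####     @@                    
                  ####   @@                      
                  #### @@                        
                  ####@                          
                    @                            
                                                 
                                                 
                                                 
                                                 
                                                 
                                                 
                                                 
                                                 
                                                 
                                                 


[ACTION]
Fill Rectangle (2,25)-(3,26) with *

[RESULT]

+                                @               
                               @@                
                  ####   **  @@                  
                  ####   **@@                    
                  ####   @@                      
                  #### @@                        
                  ####@                          
                    @                            
                                                 
                                                 
                                                 
                                                 
                                                 
                                                 
                                                 
                                                 
                                                 
                                                 


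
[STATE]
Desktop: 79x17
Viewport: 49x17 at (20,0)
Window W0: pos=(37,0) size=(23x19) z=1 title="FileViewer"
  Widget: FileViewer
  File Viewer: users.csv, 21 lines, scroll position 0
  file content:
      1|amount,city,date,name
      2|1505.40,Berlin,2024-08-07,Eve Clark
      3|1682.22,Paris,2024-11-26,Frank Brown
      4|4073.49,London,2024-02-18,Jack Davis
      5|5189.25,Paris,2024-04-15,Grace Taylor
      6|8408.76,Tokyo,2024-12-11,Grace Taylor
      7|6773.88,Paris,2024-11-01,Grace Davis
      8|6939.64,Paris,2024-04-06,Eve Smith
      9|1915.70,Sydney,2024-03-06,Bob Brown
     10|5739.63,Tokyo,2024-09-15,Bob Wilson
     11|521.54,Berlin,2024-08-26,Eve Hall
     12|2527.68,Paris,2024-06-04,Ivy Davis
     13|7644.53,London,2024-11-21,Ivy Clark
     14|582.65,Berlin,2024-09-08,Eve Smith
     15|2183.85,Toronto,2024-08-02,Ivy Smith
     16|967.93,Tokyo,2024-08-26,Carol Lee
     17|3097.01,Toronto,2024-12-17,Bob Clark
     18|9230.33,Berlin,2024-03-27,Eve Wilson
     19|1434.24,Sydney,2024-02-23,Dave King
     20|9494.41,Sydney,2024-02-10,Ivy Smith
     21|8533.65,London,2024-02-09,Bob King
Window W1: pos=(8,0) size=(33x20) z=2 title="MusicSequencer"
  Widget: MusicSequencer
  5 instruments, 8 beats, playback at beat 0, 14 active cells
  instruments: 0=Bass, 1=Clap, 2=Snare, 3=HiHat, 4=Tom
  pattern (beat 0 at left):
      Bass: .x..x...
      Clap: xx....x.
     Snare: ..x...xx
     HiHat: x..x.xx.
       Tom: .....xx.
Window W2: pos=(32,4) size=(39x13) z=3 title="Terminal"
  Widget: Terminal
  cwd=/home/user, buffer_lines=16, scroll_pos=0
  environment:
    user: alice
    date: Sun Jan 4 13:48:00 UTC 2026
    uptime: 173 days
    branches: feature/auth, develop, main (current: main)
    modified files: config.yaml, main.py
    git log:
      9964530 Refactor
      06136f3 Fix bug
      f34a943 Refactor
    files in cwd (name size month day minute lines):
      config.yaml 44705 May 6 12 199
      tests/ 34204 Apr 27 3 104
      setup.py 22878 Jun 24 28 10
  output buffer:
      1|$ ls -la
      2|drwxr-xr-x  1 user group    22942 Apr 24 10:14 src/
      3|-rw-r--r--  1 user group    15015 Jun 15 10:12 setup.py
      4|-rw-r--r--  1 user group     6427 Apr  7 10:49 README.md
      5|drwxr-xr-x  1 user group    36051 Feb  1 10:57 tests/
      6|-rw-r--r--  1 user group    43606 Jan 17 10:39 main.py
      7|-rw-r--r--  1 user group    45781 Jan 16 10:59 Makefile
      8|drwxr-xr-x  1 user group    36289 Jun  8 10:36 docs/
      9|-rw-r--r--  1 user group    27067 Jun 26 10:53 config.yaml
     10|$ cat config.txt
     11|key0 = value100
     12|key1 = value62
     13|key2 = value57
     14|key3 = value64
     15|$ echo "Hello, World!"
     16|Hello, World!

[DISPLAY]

━━━━━━━━━━━━━━━━━━━━┓━━━━━━━━━━━━━━━━━━┓         
ncer                ┃leViewer          ┃         
────────────────────┨──────────────────┨         
567                 ┃unt,city,date,nam▲┃         
···         ┏━━━━━━━━━━━━━━━━━━━━━━━━━━━━━━━━━━━━
·█·         ┃ Terminal                           
·██         ┠────────────────────────────────────
██·         ┃$ ls -la                            
██·         ┃drwxr-xr-x  1 user group    22942 Ap
            ┃-rw-r--r--  1 user group    15015 Ju
            ┃-rw-r--r--  1 user group     6427 Ap
            ┃drwxr-xr-x  1 user group    36051 Fe
            ┃-rw-r--r--  1 user group    43606 Ja
            ┃-rw-r--r--  1 user group    45781 Ja
            ┃drwxr-xr-x  1 user group    36289 Ju
            ┃-rw-r--r--  1 user group    27067 Ju
            ┗━━━━━━━━━━━━━━━━━━━━━━━━━━━━━━━━━━━━


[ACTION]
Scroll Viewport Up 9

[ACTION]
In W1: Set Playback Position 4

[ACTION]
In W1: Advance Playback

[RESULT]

━━━━━━━━━━━━━━━━━━━━┓━━━━━━━━━━━━━━━━━━┓         
ncer                ┃leViewer          ┃         
────────────────────┨──────────────────┨         
▼67                 ┃unt,city,date,nam▲┃         
···         ┏━━━━━━━━━━━━━━━━━━━━━━━━━━━━━━━━━━━━
·█·         ┃ Terminal                           
·██         ┠────────────────────────────────────
██·         ┃$ ls -la                            
██·         ┃drwxr-xr-x  1 user group    22942 Ap
            ┃-rw-r--r--  1 user group    15015 Ju
            ┃-rw-r--r--  1 user group     6427 Ap
            ┃drwxr-xr-x  1 user group    36051 Fe
            ┃-rw-r--r--  1 user group    43606 Ja
            ┃-rw-r--r--  1 user group    45781 Ja
            ┃drwxr-xr-x  1 user group    36289 Ju
            ┃-rw-r--r--  1 user group    27067 Ju
            ┗━━━━━━━━━━━━━━━━━━━━━━━━━━━━━━━━━━━━


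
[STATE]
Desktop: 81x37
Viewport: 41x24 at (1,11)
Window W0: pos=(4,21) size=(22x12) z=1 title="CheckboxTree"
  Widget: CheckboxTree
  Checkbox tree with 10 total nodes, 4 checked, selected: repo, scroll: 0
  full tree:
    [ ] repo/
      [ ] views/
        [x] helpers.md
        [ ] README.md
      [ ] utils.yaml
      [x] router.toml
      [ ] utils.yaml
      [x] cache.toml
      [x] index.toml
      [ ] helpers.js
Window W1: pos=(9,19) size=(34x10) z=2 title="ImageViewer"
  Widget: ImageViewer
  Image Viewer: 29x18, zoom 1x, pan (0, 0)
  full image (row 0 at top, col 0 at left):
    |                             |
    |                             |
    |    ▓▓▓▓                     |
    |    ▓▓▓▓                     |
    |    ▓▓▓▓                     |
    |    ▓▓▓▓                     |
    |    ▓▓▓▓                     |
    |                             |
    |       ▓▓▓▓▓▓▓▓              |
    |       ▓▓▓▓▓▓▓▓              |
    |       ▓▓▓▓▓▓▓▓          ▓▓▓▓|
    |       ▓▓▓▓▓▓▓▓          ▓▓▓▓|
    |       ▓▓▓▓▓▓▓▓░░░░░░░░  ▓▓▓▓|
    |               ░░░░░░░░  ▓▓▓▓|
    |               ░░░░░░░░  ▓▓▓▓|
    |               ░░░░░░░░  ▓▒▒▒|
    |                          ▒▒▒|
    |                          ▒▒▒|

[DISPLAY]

                                         
                                         
                                         
                                         
                                         
                                         
                                         
                                         
        ┏━━━━━━━━━━━━━━━━━━━━━━━━━━━━━━━━
        ┃ ImageViewer                    
   ┏━━━━┠────────────────────────────────
   ┃ Che┃                                
   ┠────┃                                
   ┃>[-]┃    ▓▓▓▓                        
   ┃   [┃    ▓▓▓▓                        
   ┃    ┃    ▓▓▓▓                        
   ┃    ┃    ▓▓▓▓                        
   ┃   [┗━━━━━━━━━━━━━━━━━━━━━━━━━━━━━━━━
   ┃   [x] router.toml  ┃                
   ┃   [ ] utils.yaml   ┃                
   ┃   [x] cache.toml   ┃                
   ┗━━━━━━━━━━━━━━━━━━━━┛                
                                         
                                         


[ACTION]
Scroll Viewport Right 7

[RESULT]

                                         
                                         
                                         
                                         
                                         
                                         
                                         
                                         
 ┏━━━━━━━━━━━━━━━━━━━━━━━━━━━━━━━━┓      
 ┃ ImageViewer                    ┃      
━┠────────────────────────────────┨      
e┃                                ┃      
─┃                                ┃      
]┃    ▓▓▓▓                        ┃      
[┃    ▓▓▓▓                        ┃      
 ┃    ▓▓▓▓                        ┃      
 ┃    ▓▓▓▓                        ┃      
[┗━━━━━━━━━━━━━━━━━━━━━━━━━━━━━━━━┛      
[x] router.toml  ┃                       
[ ] utils.yaml   ┃                       
[x] cache.toml   ┃                       
━━━━━━━━━━━━━━━━━┛                       
                                         
                                         


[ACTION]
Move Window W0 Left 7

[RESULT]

                                         
                                         
                                         
                                         
                                         
                                         
                                         
                                         
 ┏━━━━━━━━━━━━━━━━━━━━━━━━━━━━━━━━┓      
 ┃ ImageViewer                    ┃      
━┠────────────────────────────────┨      
o┃                                ┃      
─┃                                ┃      
p┃    ▓▓▓▓                        ┃      
v┃    ▓▓▓▓                        ┃      
]┃    ▓▓▓▓                        ┃      
]┃    ▓▓▓▓                        ┃      
u┗━━━━━━━━━━━━━━━━━━━━━━━━━━━━━━━━┛      
router.toml  ┃                           
utils.yaml   ┃                           
cache.toml   ┃                           
━━━━━━━━━━━━━┛                           
                                         
                                         


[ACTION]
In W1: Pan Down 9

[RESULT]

                                         
                                         
                                         
                                         
                                         
                                         
                                         
                                         
 ┏━━━━━━━━━━━━━━━━━━━━━━━━━━━━━━━━┓      
 ┃ ImageViewer                    ┃      
━┠────────────────────────────────┨      
o┃       ▓▓▓▓▓▓▓▓                 ┃      
─┃       ▓▓▓▓▓▓▓▓          ▓▓▓▓   ┃      
p┃       ▓▓▓▓▓▓▓▓          ▓▓▓▓   ┃      
v┃       ▓▓▓▓▓▓▓▓░░░░░░░░  ▓▓▓▓   ┃      
]┃               ░░░░░░░░  ▓▓▓▓   ┃      
]┃               ░░░░░░░░  ▓▓▓▓   ┃      
u┗━━━━━━━━━━━━━━━━━━━━━━━━━━━━━━━━┛      
router.toml  ┃                           
utils.yaml   ┃                           
cache.toml   ┃                           
━━━━━━━━━━━━━┛                           
                                         
                                         
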